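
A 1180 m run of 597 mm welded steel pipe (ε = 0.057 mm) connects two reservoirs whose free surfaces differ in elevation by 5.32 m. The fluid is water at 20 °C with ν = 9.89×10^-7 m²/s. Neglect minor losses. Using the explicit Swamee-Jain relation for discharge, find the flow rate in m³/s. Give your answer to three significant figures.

Swamee-Jain (Type II): Q = -0.965·√(gD⁵h_f/L)·ln[ε/(3.7D) + √(3.17ν²L/(gD³h_f))]
√(gD⁵h_f/L) = √(9.81·0.597⁵·5.32/1180) = 0.05791
ε/(3.7D) = 2.58×10^-5; √(3.17ν²L/(gD³h_f)) = 1.82×10^-5
Q = -0.965·0.05791·ln(4.396×10^-5) = 0.5607 m³/s
Check: V = 2.00 m/s, Re = 1.21×10^6, f = 0.01324, h_f = 5.35 m ≈ 5.32 m ✓

Q ≈ 0.561 m³/s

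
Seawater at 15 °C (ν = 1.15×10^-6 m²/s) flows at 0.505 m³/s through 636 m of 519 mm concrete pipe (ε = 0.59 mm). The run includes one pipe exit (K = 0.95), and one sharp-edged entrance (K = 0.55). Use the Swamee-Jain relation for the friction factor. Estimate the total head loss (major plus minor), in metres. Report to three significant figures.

H_L ≈ 7.77 m

V = 4Q/(πD²) = 2.387 m/s; V²/2g = 0.2904 m
Re = 1.08×10^6, ε/D = 0.00114 → f = 0.02060 (Swamee-Jain)
Major: h_f = f(L/D)·V²/2g = 0.02060·1225·0.2904 = 7.333 m
Minor: ΣK = 1.50; h_m = ΣK·V²/2g = 0.4356 m
Total H_L = 7.333 + 0.4356 = 7.769 m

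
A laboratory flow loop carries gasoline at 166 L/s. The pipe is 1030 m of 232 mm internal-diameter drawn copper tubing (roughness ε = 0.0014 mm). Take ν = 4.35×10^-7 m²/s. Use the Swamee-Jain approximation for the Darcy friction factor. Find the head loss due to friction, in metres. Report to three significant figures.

V = 4Q/(πD²) = 4·0.166/(π·0.232²) = 3.927 m/s
Re = VD/ν = 3.927·0.232/4.35×10^-7 = 2.09×10^6 → turbulent
ε/D = 0.0014/232 = 6.03×10^-6
Swamee-Jain: f = 0.01053
h_f = f(L/D)V²/(2g) = 0.01053·(1030/0.232)·3.927²/(2·9.81) = 36.73 m

h_f ≈ 36.7 m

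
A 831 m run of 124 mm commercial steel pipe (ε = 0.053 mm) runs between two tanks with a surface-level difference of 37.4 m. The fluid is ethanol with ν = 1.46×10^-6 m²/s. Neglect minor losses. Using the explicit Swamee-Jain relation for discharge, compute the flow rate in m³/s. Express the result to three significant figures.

Q ≈ 0.0295 m³/s

Swamee-Jain (Type II): Q = -0.965·√(gD⁵h_f/L)·ln[ε/(3.7D) + √(3.17ν²L/(gD³h_f))]
√(gD⁵h_f/L) = √(9.81·0.124⁵·37.4/831) = 0.003598
ε/(3.7D) = 1.16×10^-4; √(3.17ν²L/(gD³h_f)) = 8.96×10^-5
Q = -0.965·0.003598·ln(2.051×10^-4) = 0.02948 m³/s
Check: V = 2.44 m/s, Re = 2.07×10^5, f = 0.01848, h_f = 37.6 m ≈ 37.4 m ✓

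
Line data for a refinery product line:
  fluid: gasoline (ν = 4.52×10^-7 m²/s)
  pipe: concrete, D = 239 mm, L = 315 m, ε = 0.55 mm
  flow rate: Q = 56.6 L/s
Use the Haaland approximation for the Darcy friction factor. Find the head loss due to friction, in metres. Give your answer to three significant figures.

h_f ≈ 2.63 m

V = 4Q/(πD²) = 4·0.0566/(π·0.239²) = 1.262 m/s
Re = VD/ν = 1.262·0.239/4.52×10^-7 = 6.67×10^5 → turbulent
ε/D = 0.55/239 = 0.00230
Haaland: f = 0.02459
h_f = f(L/D)V²/(2g) = 0.02459·(315/0.239)·1.262²/(2·9.81) = 2.629 m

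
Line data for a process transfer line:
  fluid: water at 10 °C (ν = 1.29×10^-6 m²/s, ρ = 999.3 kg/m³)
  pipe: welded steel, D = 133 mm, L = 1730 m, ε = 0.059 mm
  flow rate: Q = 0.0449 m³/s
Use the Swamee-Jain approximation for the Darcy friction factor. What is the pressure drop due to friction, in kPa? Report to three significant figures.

V = 4Q/(πD²) = 4·0.0449/(π·0.133²) = 3.232 m/s
Re = VD/ν = 3.232·0.133/1.29×10^-6 = 3.33×10^5 → turbulent
ε/D = 0.059/133 = 4.44×10^-4
Swamee-Jain: f = 0.01786
h_f = f(L/D)V²/(2g) = 0.01786·(1730/0.133)·3.232²/(2·9.81) = 123.7 m
Δp = ρg·h_f = 999.3·9.81·123.7 = 1212 kPa

Δp ≈ 1210 kPa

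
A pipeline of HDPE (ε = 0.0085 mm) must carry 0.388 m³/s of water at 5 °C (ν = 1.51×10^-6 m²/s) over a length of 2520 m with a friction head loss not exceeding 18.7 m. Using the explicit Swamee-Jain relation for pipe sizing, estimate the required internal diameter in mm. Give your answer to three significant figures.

Swamee-Jain (Type III): D = 0.66·[ε^1.25·(LQ²/(gh_f))^4.75 + ν·Q^9.4·(L/(gh_f))^5.2]^0.04
LQ²/(gh_f) = 2.068; L/(gh_f) = 13.74
Term 1 = ε^1.25·(…)^4.75 = 1.45×10^-5; Term 2 = ν·Q^9.4·(…)^5.2 = 1.70×10^-4
D = 0.66·(1.45×10^-5 + 1.70×10^-4)^0.04 = 0.4680 m = 468 mm
Check: V = 2.26 m/s, Re = 6.99×10^5, f = 0.01269, h_f = 17.7 m ≈ 18.7 m ✓

D ≈ 468 mm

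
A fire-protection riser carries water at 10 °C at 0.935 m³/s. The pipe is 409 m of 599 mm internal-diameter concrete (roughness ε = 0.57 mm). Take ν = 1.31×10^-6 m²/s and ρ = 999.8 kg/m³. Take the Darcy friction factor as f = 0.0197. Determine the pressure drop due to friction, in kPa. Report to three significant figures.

Δp ≈ 74.0 kPa

V = 4Q/(πD²) = 4·0.935/(π·0.599²) = 3.318 m/s
h_f = f(L/D)V²/(2g) = 0.01970·(409/0.599)·3.318²/(2·9.81) = 7.547 m
Δp = ρg·h_f = 999.8·9.81·7.547 = 74.03 kPa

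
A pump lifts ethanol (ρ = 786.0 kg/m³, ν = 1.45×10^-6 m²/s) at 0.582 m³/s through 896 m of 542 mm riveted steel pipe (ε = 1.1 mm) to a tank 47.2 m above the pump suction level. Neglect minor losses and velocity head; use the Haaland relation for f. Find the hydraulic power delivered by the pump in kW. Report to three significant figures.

V = 4Q/(πD²) = 2.523 m/s; Re = 9.43×10^5; ε/D = 0.00203; f = 0.02373
h_f = f(L/D)V²/2g = 12.72 m
Total head H = z + h_f = 47.2 + 12.72 = 59.92 m
P_hyd = ρgQH = 786.0·9.81·0.582·59.92 = 268.9 kW

P_hyd ≈ 269 kW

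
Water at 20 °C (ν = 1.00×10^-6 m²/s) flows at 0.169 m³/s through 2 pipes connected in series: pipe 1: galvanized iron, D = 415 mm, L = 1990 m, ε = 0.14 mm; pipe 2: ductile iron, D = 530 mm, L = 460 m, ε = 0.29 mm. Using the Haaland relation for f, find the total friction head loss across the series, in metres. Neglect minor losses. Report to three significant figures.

Pipe 1: V = 1.249 m/s, Re = 5.18×10^5, ε/D = 3.37×10^-4, f = 0.01641, h_1 = f(L/D)V²/2g = 6.262 m
Pipe 2: V = 0.7660 m/s, Re = 4.06×10^5, ε/D = 5.47×10^-4, f = 0.01804, h_2 = f(L/D)V²/2g = 0.4683 m
Series → Q common, losses add: H = Σh = 6.730 m

H ≈ 6.73 m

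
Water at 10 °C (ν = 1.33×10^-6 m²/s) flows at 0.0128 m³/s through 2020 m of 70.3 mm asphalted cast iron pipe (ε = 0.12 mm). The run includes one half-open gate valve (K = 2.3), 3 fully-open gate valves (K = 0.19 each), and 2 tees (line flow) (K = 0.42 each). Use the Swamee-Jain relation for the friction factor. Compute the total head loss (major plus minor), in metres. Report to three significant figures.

H_L ≈ 381 m

V = 4Q/(πD²) = 3.298 m/s; V²/2g = 0.5543 m
Re = 1.74×10^5, ε/D = 0.00171 → f = 0.02377 (Swamee-Jain)
Major: h_f = f(L/D)·V²/2g = 0.02377·28734·0.5543 = 378.6 m
Minor: ΣK = 3.71; h_m = ΣK·V²/2g = 2.056 m
Total H_L = 378.6 + 2.056 = 380.6 m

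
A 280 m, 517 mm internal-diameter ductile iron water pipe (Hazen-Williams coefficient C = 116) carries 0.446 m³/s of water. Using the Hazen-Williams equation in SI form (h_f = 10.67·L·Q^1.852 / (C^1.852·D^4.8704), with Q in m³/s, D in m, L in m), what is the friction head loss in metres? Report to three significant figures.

h_f = 10.67·280·0.446^1.852 / (116^1.852·0.517^4.8704) = 2.500 m

h_f ≈ 2.50 m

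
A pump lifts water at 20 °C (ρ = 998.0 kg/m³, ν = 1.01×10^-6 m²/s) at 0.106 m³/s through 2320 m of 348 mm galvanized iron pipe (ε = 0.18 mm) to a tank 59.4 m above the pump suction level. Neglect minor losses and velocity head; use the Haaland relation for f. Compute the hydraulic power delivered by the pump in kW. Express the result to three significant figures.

V = 4Q/(πD²) = 1.114 m/s; Re = 3.84×10^5; ε/D = 5.17×10^-4; f = 0.01791
h_f = f(L/D)V²/2g = 7.559 m
Total head H = z + h_f = 59.4 + 7.559 = 66.96 m
P_hyd = ρgQH = 998.0·9.81·0.106·66.96 = 69.49 kW

P_hyd ≈ 69.5 kW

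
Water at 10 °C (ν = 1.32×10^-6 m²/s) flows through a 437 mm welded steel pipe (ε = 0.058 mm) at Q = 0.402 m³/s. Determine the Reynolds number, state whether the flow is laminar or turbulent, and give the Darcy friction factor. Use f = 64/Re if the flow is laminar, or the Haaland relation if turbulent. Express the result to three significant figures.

Re ≈ 8.87×10^5; turbulent; f ≈ 0.0139

V = 4Q/(πD²) = 2.680 m/s
Re = VD/ν = 2.680·0.437/1.32×10^-6 = 8.87×10^5
Re > 4000 → turbulent; ε/D = 1.33×10^-4
Haaland: f = 0.01390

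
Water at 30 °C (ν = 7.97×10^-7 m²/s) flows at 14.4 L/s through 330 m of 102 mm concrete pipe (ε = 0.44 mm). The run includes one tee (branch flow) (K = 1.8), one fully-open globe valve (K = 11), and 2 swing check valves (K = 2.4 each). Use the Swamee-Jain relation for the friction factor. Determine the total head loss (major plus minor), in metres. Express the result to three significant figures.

H_L ≈ 18.0 m

V = 4Q/(πD²) = 1.762 m/s; V²/2g = 0.1583 m
Re = 2.26×10^5, ε/D = 0.00431 → f = 0.02969 (Swamee-Jain)
Major: h_f = f(L/D)·V²/2g = 0.02969·3235·0.1583 = 15.20 m
Minor: ΣK = 17.6; h_m = ΣK·V²/2g = 2.786 m
Total H_L = 15.20 + 2.786 = 17.99 m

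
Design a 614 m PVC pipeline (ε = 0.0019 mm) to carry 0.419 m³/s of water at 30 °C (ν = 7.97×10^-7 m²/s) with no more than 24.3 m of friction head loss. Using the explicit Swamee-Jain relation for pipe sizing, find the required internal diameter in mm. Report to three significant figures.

Swamee-Jain (Type III): D = 0.66·[ε^1.25·(LQ²/(gh_f))^4.75 + ν·Q^9.4·(L/(gh_f))^5.2]^0.04
LQ²/(gh_f) = 0.4522; L/(gh_f) = 2.576
Term 1 = ε^1.25·(…)^4.75 = 1.63×10^-9; Term 2 = ν·Q^9.4·(…)^5.2 = 3.07×10^-8
D = 0.66·(1.63×10^-9 + 3.07×10^-8)^0.04 = 0.3311 m = 331 mm
Check: V = 4.87 m/s, Re = 2.02×10^6, f = 0.01057, h_f = 23.7 m ≈ 24.3 m ✓

D ≈ 331 mm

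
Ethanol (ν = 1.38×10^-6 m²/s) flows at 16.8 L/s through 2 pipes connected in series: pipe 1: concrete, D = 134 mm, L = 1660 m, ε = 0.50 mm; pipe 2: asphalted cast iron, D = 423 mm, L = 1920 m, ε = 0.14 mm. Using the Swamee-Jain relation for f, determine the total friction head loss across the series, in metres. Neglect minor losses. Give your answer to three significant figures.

H ≈ 26.1 m

Pipe 1: V = 1.191 m/s, Re = 1.16×10^5, ε/D = 0.00373, f = 0.02907, h_1 = f(L/D)V²/2g = 26.05 m
Pipe 2: V = 0.1195 m/s, Re = 3.66×10^4, ε/D = 3.31×10^-4, f = 0.02339, h_2 = f(L/D)V²/2g = 0.07732 m
Series → Q common, losses add: H = Σh = 26.12 m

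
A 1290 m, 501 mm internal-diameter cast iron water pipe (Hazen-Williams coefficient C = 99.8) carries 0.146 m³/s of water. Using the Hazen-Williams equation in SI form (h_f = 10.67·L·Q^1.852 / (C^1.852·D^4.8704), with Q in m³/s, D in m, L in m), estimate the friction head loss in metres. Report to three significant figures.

h_f = 10.67·1290·0.146^1.852 / (99.8^1.852·0.501^4.8704) = 2.242 m

h_f ≈ 2.24 m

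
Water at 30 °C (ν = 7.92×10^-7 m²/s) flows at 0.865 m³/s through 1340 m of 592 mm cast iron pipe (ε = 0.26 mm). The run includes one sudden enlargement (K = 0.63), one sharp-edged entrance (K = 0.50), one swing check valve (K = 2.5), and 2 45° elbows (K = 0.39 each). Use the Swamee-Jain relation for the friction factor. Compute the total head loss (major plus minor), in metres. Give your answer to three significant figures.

H_L ≈ 21.1 m

V = 4Q/(πD²) = 3.143 m/s; V²/2g = 0.5033 m
Re = 2.35×10^6, ε/D = 4.39×10^-4 → f = 0.01653 (Swamee-Jain)
Major: h_f = f(L/D)·V²/2g = 0.01653·2264·0.5033 = 18.84 m
Minor: ΣK = 4.41; h_m = ΣK·V²/2g = 2.220 m
Total H_L = 18.84 + 2.220 = 21.06 m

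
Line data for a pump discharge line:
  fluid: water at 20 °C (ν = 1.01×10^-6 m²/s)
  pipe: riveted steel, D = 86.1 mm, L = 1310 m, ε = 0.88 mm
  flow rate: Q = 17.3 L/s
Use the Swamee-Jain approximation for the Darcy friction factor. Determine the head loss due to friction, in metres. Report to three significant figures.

V = 4Q/(πD²) = 4·0.0173/(π·0.0861²) = 2.971 m/s
Re = VD/ν = 2.971·0.0861/1.01×10^-6 = 2.53×10^5 → turbulent
ε/D = 0.88/86.1 = 0.0102
Swamee-Jain: f = 0.03855
h_f = f(L/D)V²/(2g) = 0.03855·(1310/0.0861)·2.971²/(2·9.81) = 263.9 m

h_f ≈ 264 m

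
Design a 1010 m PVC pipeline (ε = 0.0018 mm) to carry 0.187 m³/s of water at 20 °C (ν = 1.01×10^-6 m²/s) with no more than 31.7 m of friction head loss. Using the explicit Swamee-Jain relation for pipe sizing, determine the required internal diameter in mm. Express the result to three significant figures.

Swamee-Jain (Type III): D = 0.66·[ε^1.25·(LQ²/(gh_f))^4.75 + ν·Q^9.4·(L/(gh_f))^5.2]^0.04
LQ²/(gh_f) = 0.1136; L/(gh_f) = 3.248
Term 1 = ε^1.25·(…)^4.75 = 2.15×10^-12; Term 2 = ν·Q^9.4·(…)^5.2 = 6.61×10^-11
D = 0.66·(2.15×10^-12 + 6.61×10^-11)^0.04 = 0.2588 m = 259 mm
Check: V = 3.56 m/s, Re = 9.11×10^5, f = 0.01195, h_f = 30.1 m ≈ 31.7 m ✓

D ≈ 259 mm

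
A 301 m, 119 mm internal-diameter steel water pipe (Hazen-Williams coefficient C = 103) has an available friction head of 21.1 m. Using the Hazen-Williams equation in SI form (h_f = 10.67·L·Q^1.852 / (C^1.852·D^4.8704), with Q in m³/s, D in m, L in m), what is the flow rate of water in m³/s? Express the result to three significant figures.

Rearranging: Q = [h_f·C^1.852·D^4.8704 / (10.67·L)]^(1/1.852)
Q = [21.1·103^1.852·0.119^4.8704 / (10.67·301)]^0.540 = 0.02531 m³/s

Q ≈ 0.0253 m³/s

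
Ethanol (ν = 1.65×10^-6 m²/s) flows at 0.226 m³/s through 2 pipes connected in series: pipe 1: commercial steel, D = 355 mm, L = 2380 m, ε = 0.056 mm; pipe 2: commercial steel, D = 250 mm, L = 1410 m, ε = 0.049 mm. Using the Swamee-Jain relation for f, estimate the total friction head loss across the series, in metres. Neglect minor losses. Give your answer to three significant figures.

Pipe 1: V = 2.283 m/s, Re = 4.91×10^5, ε/D = 1.58×10^-4, f = 0.01512, h_1 = f(L/D)V²/2g = 26.94 m
Pipe 2: V = 4.604 m/s, Re = 6.98×10^5, ε/D = 1.96×10^-4, f = 0.01507, h_2 = f(L/D)V²/2g = 91.84 m
Series → Q common, losses add: H = Σh = 118.8 m

H ≈ 119 m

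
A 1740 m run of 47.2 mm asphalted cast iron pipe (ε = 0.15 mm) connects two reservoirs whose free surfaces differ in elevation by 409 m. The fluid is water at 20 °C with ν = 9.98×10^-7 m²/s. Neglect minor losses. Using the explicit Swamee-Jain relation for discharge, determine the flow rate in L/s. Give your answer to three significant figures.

Q ≈ 4.92 L/s

Swamee-Jain (Type II): Q = -0.965·√(gD⁵h_f/L)·ln[ε/(3.7D) + √(3.17ν²L/(gD³h_f))]
√(gD⁵h_f/L) = √(9.81·0.0472⁵·409/1740) = 7.350×10^-4
ε/(3.7D) = 8.59×10^-4; √(3.17ν²L/(gD³h_f)) = 1.14×10^-4
Q = -0.965·7.350×10^-4·ln(9.730×10^-4) = 0.004919 m³/s
Check: V = 2.81 m/s, Re = 1.33×10^5, f = 0.02777, h_f = 412 m ≈ 409 m ✓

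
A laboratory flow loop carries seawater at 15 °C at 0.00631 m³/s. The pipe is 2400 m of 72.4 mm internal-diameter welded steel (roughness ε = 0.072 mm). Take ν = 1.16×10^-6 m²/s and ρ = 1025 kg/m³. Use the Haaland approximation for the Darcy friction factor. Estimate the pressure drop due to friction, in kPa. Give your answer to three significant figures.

Δp ≈ 879 kPa

V = 4Q/(πD²) = 4·0.00631/(π·0.0724²) = 1.533 m/s
Re = VD/ν = 1.533·0.0724/1.16×10^-6 = 9.57×10^4 → turbulent
ε/D = 0.072/72.4 = 9.94×10^-4
Haaland: f = 0.02204
h_f = f(L/D)V²/(2g) = 0.02204·(2400/0.0724)·1.533²/(2·9.81) = 87.46 m
Δp = ρg·h_f = 1025·9.81·87.46 = 879.5 kPa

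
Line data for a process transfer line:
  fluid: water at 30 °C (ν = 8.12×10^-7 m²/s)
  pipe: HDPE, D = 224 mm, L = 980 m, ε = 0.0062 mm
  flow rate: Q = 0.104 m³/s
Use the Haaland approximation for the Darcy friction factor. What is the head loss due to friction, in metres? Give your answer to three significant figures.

h_f ≈ 19.7 m

V = 4Q/(πD²) = 4·0.104/(π·0.224²) = 2.639 m/s
Re = VD/ν = 2.639·0.224/8.12×10^-7 = 7.28×10^5 → turbulent
ε/D = 0.0062/224 = 2.77×10^-5
Haaland: f = 0.01265
h_f = f(L/D)V²/(2g) = 0.01265·(980/0.224)·2.639²/(2·9.81) = 19.65 m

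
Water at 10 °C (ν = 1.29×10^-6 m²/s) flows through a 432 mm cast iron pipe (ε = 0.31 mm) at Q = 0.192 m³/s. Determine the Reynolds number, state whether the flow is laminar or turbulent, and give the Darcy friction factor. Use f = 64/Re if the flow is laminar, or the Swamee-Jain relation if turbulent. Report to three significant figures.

Re ≈ 4.39×10^5; turbulent; f ≈ 0.0191

V = 4Q/(πD²) = 1.310 m/s
Re = VD/ν = 1.310·0.432/1.29×10^-6 = 4.39×10^5
Re > 4000 → turbulent; ε/D = 7.18×10^-4
Swamee-Jain: f = 0.01912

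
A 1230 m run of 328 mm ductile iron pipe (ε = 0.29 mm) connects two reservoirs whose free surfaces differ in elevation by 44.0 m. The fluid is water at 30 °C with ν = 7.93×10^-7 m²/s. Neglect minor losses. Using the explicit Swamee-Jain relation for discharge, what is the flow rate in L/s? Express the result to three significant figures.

Swamee-Jain (Type II): Q = -0.965·√(gD⁵h_f/L)·ln[ε/(3.7D) + √(3.17ν²L/(gD³h_f))]
√(gD⁵h_f/L) = √(9.81·0.328⁵·44.0/1230) = 0.03650
ε/(3.7D) = 2.39×10^-4; √(3.17ν²L/(gD³h_f)) = 1.27×10^-5
Q = -0.965·0.03650·ln(2.516×10^-4) = 0.2919 m³/s
Check: V = 3.45 m/s, Re = 1.43×10^6, f = 0.01937, h_f = 44.2 m ≈ 44.0 m ✓

Q ≈ 292 L/s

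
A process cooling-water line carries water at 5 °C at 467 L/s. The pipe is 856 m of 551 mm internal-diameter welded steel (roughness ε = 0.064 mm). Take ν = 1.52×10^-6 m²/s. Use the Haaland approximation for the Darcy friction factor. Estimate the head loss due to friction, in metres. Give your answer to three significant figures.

h_f ≈ 4.24 m

V = 4Q/(πD²) = 4·0.467/(π·0.551²) = 1.959 m/s
Re = VD/ν = 1.959·0.551/1.52×10^-6 = 7.10×10^5 → turbulent
ε/D = 0.064/551 = 1.16×10^-4
Haaland: f = 0.01395
h_f = f(L/D)V²/(2g) = 0.01395·(856/0.551)·1.959²/(2·9.81) = 4.236 m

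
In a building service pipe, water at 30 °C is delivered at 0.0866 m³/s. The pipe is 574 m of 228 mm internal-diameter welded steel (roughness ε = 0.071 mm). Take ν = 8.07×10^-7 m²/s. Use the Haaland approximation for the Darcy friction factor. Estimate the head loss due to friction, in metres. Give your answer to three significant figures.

V = 4Q/(πD²) = 4·0.0866/(π·0.228²) = 2.121 m/s
Re = VD/ν = 2.121·0.228/8.07×10^-7 = 5.99×10^5 → turbulent
ε/D = 0.071/228 = 3.11×10^-4
Haaland: f = 0.01607
h_f = f(L/D)V²/(2g) = 0.01607·(574/0.228)·2.121²/(2·9.81) = 9.279 m

h_f ≈ 9.28 m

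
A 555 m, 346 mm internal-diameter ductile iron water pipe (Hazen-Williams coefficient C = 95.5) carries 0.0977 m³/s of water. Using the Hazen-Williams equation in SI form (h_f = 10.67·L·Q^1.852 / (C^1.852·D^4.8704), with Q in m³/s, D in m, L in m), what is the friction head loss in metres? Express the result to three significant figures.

h_f = 10.67·555·0.0977^1.852 / (95.5^1.852·0.346^4.8704) = 3.018 m

h_f ≈ 3.02 m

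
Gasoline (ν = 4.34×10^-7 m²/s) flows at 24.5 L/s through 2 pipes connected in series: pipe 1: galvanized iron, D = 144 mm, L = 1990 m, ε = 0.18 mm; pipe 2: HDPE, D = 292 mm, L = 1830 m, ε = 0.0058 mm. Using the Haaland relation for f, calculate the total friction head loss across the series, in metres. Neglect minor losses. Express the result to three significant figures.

H ≈ 34.5 m

Pipe 1: V = 1.504 m/s, Re = 4.99×10^5, ε/D = 0.00125, f = 0.02124, h_1 = f(L/D)V²/2g = 33.85 m
Pipe 2: V = 0.3659 m/s, Re = 2.46×10^5, ε/D = 1.99×10^-5, f = 0.01503, h_2 = f(L/D)V²/2g = 0.6428 m
Series → Q common, losses add: H = Σh = 34.49 m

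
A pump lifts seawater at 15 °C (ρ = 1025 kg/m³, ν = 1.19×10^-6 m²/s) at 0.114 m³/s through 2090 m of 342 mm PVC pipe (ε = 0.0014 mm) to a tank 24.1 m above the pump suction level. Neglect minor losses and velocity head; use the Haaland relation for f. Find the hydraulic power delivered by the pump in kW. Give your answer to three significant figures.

V = 4Q/(πD²) = 1.241 m/s; Re = 3.57×10^5; ε/D = 4.09×10^-6; f = 0.01392
h_f = f(L/D)V²/2g = 6.679 m
Total head H = z + h_f = 24.1 + 6.679 = 30.78 m
P_hyd = ρgQH = 1025·9.81·0.114·30.78 = 35.28 kW

P_hyd ≈ 35.3 kW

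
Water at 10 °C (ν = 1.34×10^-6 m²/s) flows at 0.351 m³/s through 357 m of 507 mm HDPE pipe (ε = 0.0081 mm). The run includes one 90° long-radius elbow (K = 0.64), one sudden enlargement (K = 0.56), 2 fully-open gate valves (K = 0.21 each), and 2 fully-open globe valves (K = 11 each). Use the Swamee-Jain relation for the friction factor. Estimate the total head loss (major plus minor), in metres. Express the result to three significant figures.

V = 4Q/(πD²) = 1.739 m/s; V²/2g = 0.1541 m
Re = 6.58×10^5, ε/D = 1.60×10^-5 → f = 0.01277 (Swamee-Jain)
Major: h_f = f(L/D)·V²/2g = 0.01277·704.1·0.1541 = 1.385 m
Minor: ΣK = 23.6; h_m = ΣK·V²/2g = 3.639 m
Total H_L = 1.385 + 3.639 = 5.024 m

H_L ≈ 5.02 m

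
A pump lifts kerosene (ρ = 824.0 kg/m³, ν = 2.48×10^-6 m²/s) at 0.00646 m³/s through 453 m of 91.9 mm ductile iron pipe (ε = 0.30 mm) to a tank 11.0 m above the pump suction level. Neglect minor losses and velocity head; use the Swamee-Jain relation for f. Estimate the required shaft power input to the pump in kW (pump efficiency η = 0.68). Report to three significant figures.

V = 4Q/(πD²) = 0.9739 m/s; Re = 3.61×10^4; ε/D = 0.00326; f = 0.03027
h_f = f(L/D)V²/2g = 7.212 m
Total head H = z + h_f = 11.0 + 7.212 = 18.21 m
P_hyd = ρgQH = 824.0·9.81·0.00646·18.21 = 0.9510 kW
P_shaft = P_hyd/η = 0.9510/0.68 = 1.399 kW

P_shaft ≈ 1.40 kW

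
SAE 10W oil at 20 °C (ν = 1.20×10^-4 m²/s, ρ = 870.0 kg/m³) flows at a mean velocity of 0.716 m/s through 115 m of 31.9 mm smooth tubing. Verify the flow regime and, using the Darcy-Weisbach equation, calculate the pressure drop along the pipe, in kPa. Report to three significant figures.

Δp ≈ 270 kPa

Re = VD/ν = 0.716·0.03190/1.20×10^-4 = 190 → laminar (Re < 2300)
f = 64/Re = 0.3362
h_f = f(L/D)V²/(2g) = 0.3362·(115/0.03190)·0.716²/(2·9.81) = 31.67 m
Δp = ρg·h_f = 870.0·9.81·31.67 = 270.3 kPa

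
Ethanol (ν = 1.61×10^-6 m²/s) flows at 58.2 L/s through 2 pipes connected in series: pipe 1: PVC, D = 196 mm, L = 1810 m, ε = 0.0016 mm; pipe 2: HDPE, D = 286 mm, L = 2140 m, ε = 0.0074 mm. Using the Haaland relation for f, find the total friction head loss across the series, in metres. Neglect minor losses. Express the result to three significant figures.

Pipe 1: V = 1.929 m/s, Re = 2.35×10^5, ε/D = 8.16×10^-6, f = 0.01508, h_1 = f(L/D)V²/2g = 26.41 m
Pipe 2: V = 0.9059 m/s, Re = 1.61×10^5, ε/D = 2.59×10^-5, f = 0.01632, h_2 = f(L/D)V²/2g = 5.108 m
Series → Q common, losses add: H = Σh = 31.52 m

H ≈ 31.5 m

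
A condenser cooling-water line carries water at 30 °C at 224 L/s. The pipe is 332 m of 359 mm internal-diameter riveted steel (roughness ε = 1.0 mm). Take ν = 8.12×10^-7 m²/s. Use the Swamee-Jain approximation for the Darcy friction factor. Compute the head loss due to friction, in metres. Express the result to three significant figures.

h_f ≈ 5.97 m

V = 4Q/(πD²) = 4·0.224/(π·0.359²) = 2.213 m/s
Re = VD/ν = 2.213·0.359/8.12×10^-7 = 9.78×10^5 → turbulent
ε/D = 1.0/359 = 0.00279
Swamee-Jain: f = 0.02585
h_f = f(L/D)V²/(2g) = 0.02585·(332/0.359)·2.213²/(2·9.81) = 5.966 m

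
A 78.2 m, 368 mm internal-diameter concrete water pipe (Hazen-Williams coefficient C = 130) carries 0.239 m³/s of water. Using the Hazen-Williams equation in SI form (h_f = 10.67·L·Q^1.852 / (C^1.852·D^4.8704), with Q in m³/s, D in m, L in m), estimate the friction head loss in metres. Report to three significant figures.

h_f = 10.67·78.2·0.239^1.852 / (130^1.852·0.368^4.8704) = 0.9325 m

h_f ≈ 0.932 m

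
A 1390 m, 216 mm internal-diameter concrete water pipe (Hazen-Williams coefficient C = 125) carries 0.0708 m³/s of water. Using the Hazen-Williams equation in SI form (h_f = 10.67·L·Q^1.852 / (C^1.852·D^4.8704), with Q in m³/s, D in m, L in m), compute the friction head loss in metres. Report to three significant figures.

h_f = 10.67·1390·0.0708^1.852 / (125^1.852·0.216^4.8704) = 25.09 m

h_f ≈ 25.1 m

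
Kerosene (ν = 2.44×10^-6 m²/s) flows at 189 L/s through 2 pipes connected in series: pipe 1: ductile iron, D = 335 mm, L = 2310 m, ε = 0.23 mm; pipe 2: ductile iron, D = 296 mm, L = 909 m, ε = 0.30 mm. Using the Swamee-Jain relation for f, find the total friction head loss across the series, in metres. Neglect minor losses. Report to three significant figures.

H ≈ 55.7 m

Pipe 1: V = 2.144 m/s, Re = 2.94×10^5, ε/D = 6.87×10^-4, f = 0.01935, h_1 = f(L/D)V²/2g = 31.26 m
Pipe 2: V = 2.747 m/s, Re = 3.33×10^5, ε/D = 0.00101, f = 0.02071, h_2 = f(L/D)V²/2g = 24.45 m
Series → Q common, losses add: H = Σh = 55.72 m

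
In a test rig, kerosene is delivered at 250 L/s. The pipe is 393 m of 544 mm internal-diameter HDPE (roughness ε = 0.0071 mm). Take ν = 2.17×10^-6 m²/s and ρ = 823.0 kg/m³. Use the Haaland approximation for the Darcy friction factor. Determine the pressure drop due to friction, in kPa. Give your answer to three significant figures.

Δp ≈ 5.07 kPa

V = 4Q/(πD²) = 4·0.250/(π·0.544²) = 1.076 m/s
Re = VD/ν = 1.076·0.544/2.17×10^-6 = 2.70×10^5 → turbulent
ε/D = 0.0071/544 = 1.31×10^-5
Haaland: f = 0.01473
h_f = f(L/D)V²/(2g) = 0.01473·(393/0.544)·1.076²/(2·9.81) = 0.6276 m
Δp = ρg·h_f = 823.0·9.81·0.6276 = 5.067 kPa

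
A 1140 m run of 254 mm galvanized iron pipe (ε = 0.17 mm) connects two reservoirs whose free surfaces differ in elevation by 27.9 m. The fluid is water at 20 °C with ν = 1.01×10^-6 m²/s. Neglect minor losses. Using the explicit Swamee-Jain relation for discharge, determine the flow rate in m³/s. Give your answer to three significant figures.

Q ≈ 0.130 m³/s

Swamee-Jain (Type II): Q = -0.965·√(gD⁵h_f/L)·ln[ε/(3.7D) + √(3.17ν²L/(gD³h_f))]
√(gD⁵h_f/L) = √(9.81·0.254⁵·27.9/1140) = 0.01593
ε/(3.7D) = 1.81×10^-4; √(3.17ν²L/(gD³h_f)) = 2.87×10^-5
Q = -0.965·0.01593·ln(2.096×10^-4) = 0.1302 m³/s
Check: V = 2.57 m/s, Re = 6.46×10^5, f = 0.01858, h_f = 28.1 m ≈ 27.9 m ✓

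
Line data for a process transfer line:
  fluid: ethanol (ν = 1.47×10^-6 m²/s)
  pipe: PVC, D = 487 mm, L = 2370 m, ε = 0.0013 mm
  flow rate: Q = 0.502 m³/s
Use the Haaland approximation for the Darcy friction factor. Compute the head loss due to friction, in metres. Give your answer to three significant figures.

V = 4Q/(πD²) = 4·0.502/(π·0.487²) = 2.695 m/s
Re = VD/ν = 2.695·0.487/1.47×10^-6 = 8.93×10^5 → turbulent
ε/D = 0.0013/487 = 2.67×10^-6
Haaland: f = 0.01185
h_f = f(L/D)V²/(2g) = 0.01185·(2370/0.487)·2.695²/(2·9.81) = 21.35 m

h_f ≈ 21.3 m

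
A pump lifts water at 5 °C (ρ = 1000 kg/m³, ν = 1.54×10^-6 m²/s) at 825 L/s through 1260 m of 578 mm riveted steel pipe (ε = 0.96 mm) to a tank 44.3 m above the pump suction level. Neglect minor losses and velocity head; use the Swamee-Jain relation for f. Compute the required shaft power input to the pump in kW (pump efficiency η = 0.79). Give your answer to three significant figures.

P_shaft ≈ 708 kW

V = 4Q/(πD²) = 3.144 m/s; Re = 1.18×10^6; ε/D = 0.00166; f = 0.02256
h_f = f(L/D)V²/2g = 24.78 m
Total head H = z + h_f = 44.3 + 24.78 = 69.08 m
P_hyd = ρgQH = 1000·9.81·0.825·69.08 = 559.0 kW
P_shaft = P_hyd/η = 559.0/0.79 = 707.6 kW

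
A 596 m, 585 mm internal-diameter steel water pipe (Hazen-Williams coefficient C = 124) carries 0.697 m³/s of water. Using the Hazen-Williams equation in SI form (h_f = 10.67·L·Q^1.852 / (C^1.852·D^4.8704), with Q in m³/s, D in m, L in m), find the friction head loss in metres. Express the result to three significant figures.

h_f = 10.67·596·0.697^1.852 / (124^1.852·0.585^4.8704) = 5.890 m

h_f ≈ 5.89 m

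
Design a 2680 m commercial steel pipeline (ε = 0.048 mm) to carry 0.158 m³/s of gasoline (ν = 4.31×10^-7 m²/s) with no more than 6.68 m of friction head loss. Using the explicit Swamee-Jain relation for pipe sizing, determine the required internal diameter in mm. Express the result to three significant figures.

Swamee-Jain (Type III): D = 0.66·[ε^1.25·(LQ²/(gh_f))^4.75 + ν·Q^9.4·(L/(gh_f))^5.2]^0.04
LQ²/(gh_f) = 1.021; L/(gh_f) = 40.90
Term 1 = ε^1.25·(…)^4.75 = 4.41×10^-6; Term 2 = ν·Q^9.4·(…)^5.2 = 3.04×10^-6
D = 0.66·(4.41×10^-6 + 3.04×10^-6)^0.04 = 0.4116 m = 412 mm
Check: V = 1.19 m/s, Re = 1.13×10^6, f = 0.01362, h_f = 6.38 m ≈ 6.68 m ✓

D ≈ 412 mm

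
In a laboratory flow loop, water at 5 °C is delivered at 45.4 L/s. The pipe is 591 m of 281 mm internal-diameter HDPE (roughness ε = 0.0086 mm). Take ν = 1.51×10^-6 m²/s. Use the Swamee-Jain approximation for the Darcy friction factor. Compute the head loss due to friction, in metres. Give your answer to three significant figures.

h_f ≈ 0.976 m

V = 4Q/(πD²) = 4·0.0454/(π·0.281²) = 0.7321 m/s
Re = VD/ν = 0.7321·0.281/1.51×10^-6 = 1.36×10^5 → turbulent
ε/D = 0.0086/281 = 3.06×10^-5
Swamee-Jain: f = 0.01698
h_f = f(L/D)V²/(2g) = 0.01698·(591/0.281)·0.7321²/(2·9.81) = 0.9758 m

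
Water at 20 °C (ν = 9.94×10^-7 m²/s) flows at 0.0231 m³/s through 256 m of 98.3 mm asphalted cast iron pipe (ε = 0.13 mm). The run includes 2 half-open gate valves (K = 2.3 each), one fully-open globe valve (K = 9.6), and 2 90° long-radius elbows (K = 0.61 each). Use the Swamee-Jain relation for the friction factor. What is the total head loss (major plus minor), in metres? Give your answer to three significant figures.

H_L ≈ 34.3 m

V = 4Q/(πD²) = 3.044 m/s; V²/2g = 0.4722 m
Re = 3.01×10^5, ε/D = 0.00132 → f = 0.02199 (Swamee-Jain)
Major: h_f = f(L/D)·V²/2g = 0.02199·2604·0.4722 = 27.04 m
Minor: ΣK = 15.4; h_m = ΣK·V²/2g = 7.281 m
Total H_L = 27.04 + 7.281 = 34.32 m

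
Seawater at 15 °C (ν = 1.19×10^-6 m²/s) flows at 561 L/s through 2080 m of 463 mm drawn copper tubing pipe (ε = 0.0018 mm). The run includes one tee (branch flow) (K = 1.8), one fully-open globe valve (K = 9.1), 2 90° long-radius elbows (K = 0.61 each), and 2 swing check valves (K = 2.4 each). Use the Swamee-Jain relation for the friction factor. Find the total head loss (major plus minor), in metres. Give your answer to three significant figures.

V = 4Q/(πD²) = 3.332 m/s; V²/2g = 0.5659 m
Re = 1.30×10^6, ε/D = 3.89×10^-6 → f = 0.01123 (Swamee-Jain)
Major: h_f = f(L/D)·V²/2g = 0.01123·4492·0.5659 = 28.55 m
Minor: ΣK = 16.9; h_m = ΣK·V²/2g = 9.575 m
Total H_L = 28.55 + 9.575 = 38.13 m

H_L ≈ 38.1 m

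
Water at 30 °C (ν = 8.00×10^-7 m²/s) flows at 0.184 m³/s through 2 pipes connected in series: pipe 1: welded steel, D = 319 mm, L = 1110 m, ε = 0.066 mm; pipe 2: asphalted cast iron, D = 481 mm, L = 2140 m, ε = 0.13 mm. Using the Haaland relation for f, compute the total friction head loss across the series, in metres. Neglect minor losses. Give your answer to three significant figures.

Pipe 1: V = 2.302 m/s, Re = 9.18×10^5, ε/D = 2.07×10^-4, f = 0.01474, h_1 = f(L/D)V²/2g = 13.86 m
Pipe 2: V = 1.013 m/s, Re = 6.09×10^5, ε/D = 2.70×10^-4, f = 0.01571, h_2 = f(L/D)V²/2g = 3.653 m
Series → Q common, losses add: H = Σh = 17.51 m

H ≈ 17.5 m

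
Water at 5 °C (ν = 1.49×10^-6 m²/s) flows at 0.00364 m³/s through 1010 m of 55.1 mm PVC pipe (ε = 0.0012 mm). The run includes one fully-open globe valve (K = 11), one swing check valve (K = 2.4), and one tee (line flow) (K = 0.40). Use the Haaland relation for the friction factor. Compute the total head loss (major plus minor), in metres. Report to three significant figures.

H_L ≈ 45.7 m

V = 4Q/(πD²) = 1.527 m/s; V²/2g = 0.1188 m
Re = 5.65×10^4, ε/D = 2.18×10^-5 → f = 0.02022 (Haaland)
Major: h_f = f(L/D)·V²/2g = 0.02022·18330·0.1188 = 44.01 m
Minor: ΣK = 13.8; h_m = ΣK·V²/2g = 1.639 m
Total H_L = 44.01 + 1.639 = 45.65 m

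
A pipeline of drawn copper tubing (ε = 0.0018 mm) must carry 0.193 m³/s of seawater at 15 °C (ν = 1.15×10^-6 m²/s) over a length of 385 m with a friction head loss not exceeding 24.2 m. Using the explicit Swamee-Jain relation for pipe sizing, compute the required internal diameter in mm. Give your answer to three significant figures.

D ≈ 228 mm

Swamee-Jain (Type III): D = 0.66·[ε^1.25·(LQ²/(gh_f))^4.75 + ν·Q^9.4·(L/(gh_f))^5.2]^0.04
LQ²/(gh_f) = 0.06041; L/(gh_f) = 1.622
Term 1 = ε^1.25·(…)^4.75 = 1.07×10^-13; Term 2 = ν·Q^9.4·(…)^5.2 = 2.73×10^-12
D = 0.66·(1.07×10^-13 + 2.73×10^-12)^0.04 = 0.2279 m = 228 mm
Check: V = 4.73 m/s, Re = 9.38×10^5, f = 0.01192, h_f = 23.0 m ≈ 24.2 m ✓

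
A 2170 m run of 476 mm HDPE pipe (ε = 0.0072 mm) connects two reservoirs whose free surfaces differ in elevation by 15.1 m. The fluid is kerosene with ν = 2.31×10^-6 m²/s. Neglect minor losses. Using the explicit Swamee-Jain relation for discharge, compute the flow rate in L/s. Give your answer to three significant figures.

Q ≈ 389 L/s

Swamee-Jain (Type II): Q = -0.965·√(gD⁵h_f/L)·ln[ε/(3.7D) + √(3.17ν²L/(gD³h_f))]
√(gD⁵h_f/L) = √(9.81·0.476⁵·15.1/2170) = 0.04084
ε/(3.7D) = 4.09×10^-6; √(3.17ν²L/(gD³h_f)) = 4.79×10^-5
Q = -0.965·0.04084·ln(5.202×10^-5) = 0.3888 m³/s
Check: V = 2.18 m/s, Re = 4.50×10^5, f = 0.01357, h_f = 15.0 m ≈ 15.1 m ✓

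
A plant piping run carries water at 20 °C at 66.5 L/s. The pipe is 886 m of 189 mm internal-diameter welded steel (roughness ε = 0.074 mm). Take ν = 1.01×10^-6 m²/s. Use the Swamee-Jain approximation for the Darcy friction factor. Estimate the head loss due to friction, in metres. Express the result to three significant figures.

h_f ≈ 23.1 m

V = 4Q/(πD²) = 4·0.0665/(π·0.189²) = 2.370 m/s
Re = VD/ν = 2.370·0.189/1.01×10^-6 = 4.44×10^5 → turbulent
ε/D = 0.074/189 = 3.92×10^-4
Swamee-Jain: f = 0.01718
h_f = f(L/D)V²/(2g) = 0.01718·(886/0.189)·2.370²/(2·9.81) = 23.07 m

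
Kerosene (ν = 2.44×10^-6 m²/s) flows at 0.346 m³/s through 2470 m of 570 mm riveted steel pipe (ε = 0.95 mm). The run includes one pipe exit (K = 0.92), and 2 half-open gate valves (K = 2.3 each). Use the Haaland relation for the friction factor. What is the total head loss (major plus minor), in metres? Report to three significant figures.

V = 4Q/(πD²) = 1.356 m/s; V²/2g = 0.09371 m
Re = 3.17×10^5, ε/D = 0.00167 → f = 0.02294 (Haaland)
Major: h_f = f(L/D)·V²/2g = 0.02294·4333·0.09371 = 9.315 m
Minor: ΣK = 5.52; h_m = ΣK·V²/2g = 0.5173 m
Total H_L = 9.315 + 0.5173 = 9.832 m

H_L ≈ 9.83 m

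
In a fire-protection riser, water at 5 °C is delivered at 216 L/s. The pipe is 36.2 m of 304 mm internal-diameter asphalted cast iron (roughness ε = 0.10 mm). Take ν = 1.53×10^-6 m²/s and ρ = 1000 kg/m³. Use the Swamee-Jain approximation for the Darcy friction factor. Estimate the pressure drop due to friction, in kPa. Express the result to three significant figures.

Δp ≈ 8.66 kPa

V = 4Q/(πD²) = 4·0.216/(π·0.304²) = 2.976 m/s
Re = VD/ν = 2.976·0.304/1.53×10^-6 = 5.91×10^5 → turbulent
ε/D = 0.10/304 = 3.29×10^-4
Swamee-Jain: f = 0.01643
h_f = f(L/D)V²/(2g) = 0.01643·(36.2/0.304)·2.976²/(2·9.81) = 0.8829 m
Δp = ρg·h_f = 1000·9.81·0.8829 = 8.662 kPa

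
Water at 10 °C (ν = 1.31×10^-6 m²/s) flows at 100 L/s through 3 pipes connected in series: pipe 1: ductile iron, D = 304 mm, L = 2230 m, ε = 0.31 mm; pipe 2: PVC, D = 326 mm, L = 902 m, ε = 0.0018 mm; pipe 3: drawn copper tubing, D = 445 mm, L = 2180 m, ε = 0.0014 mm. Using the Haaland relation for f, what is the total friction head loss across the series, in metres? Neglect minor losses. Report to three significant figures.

Pipe 1: V = 1.378 m/s, Re = 3.20×10^5, ε/D = 0.00102, f = 0.02056, h_1 = f(L/D)V²/2g = 14.59 m
Pipe 2: V = 1.198 m/s, Re = 2.98×10^5, ε/D = 5.52×10^-6, f = 0.01440, h_2 = f(L/D)V²/2g = 2.915 m
Pipe 3: V = 0.6430 m/s, Re = 2.18×10^5, ε/D = 3.15×10^-6, f = 0.01526, h_3 = f(L/D)V²/2g = 1.575 m
Series → Q common, losses add: H = Σh = 19.08 m

H ≈ 19.1 m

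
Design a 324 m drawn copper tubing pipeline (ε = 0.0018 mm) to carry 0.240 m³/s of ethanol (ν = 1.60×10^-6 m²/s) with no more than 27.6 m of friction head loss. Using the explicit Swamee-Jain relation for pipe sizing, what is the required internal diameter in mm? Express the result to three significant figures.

Swamee-Jain (Type III): D = 0.66·[ε^1.25·(LQ²/(gh_f))^4.75 + ν·Q^9.4·(L/(gh_f))^5.2]^0.04
LQ²/(gh_f) = 0.06893; L/(gh_f) = 1.197
Term 1 = ε^1.25·(…)^4.75 = 2.00×10^-13; Term 2 = ν·Q^9.4·(…)^5.2 = 6.07×10^-12
D = 0.66·(2.00×10^-13 + 6.07×10^-12)^0.04 = 0.2352 m = 235 mm
Check: V = 5.52 m/s, Re = 8.12×10^5, f = 0.01219, h_f = 26.1 m ≈ 27.6 m ✓

D ≈ 235 mm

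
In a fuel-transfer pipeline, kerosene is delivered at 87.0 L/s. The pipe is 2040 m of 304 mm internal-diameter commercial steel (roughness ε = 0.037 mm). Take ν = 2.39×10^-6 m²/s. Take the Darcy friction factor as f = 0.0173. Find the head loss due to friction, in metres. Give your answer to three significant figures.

V = 4Q/(πD²) = 4·0.0870/(π·0.304²) = 1.199 m/s
h_f = f(L/D)V²/(2g) = 0.01730·(2040/0.304)·1.199²/(2·9.81) = 8.501 m

h_f ≈ 8.50 m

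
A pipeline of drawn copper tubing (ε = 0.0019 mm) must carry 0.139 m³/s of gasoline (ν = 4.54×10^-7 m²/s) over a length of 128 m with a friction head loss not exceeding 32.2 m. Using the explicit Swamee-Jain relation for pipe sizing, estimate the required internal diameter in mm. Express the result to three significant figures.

Swamee-Jain (Type III): D = 0.66·[ε^1.25·(LQ²/(gh_f))^4.75 + ν·Q^9.4·(L/(gh_f))^5.2]^0.04
LQ²/(gh_f) = 0.007829; L/(gh_f) = 0.4052
Term 1 = ε^1.25·(…)^4.75 = 6.98×10^-18; Term 2 = ν·Q^9.4·(…)^5.2 = 3.64×10^-17
D = 0.66·(6.98×10^-18 + 3.64×10^-17)^0.04 = 0.1462 m = 146 mm
Check: V = 8.28 m/s, Re = 2.67×10^6, f = 0.01047, h_f = 32.0 m ≈ 32.2 m ✓

D ≈ 146 mm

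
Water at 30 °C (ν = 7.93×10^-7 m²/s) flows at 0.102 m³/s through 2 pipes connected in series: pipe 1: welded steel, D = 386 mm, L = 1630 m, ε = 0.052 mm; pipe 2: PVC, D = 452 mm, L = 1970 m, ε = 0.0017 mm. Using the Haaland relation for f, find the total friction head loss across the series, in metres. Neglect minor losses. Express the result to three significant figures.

Pipe 1: V = 0.8716 m/s, Re = 4.24×10^5, ε/D = 1.35×10^-4, f = 0.01490, h_1 = f(L/D)V²/2g = 2.436 m
Pipe 2: V = 0.6357 m/s, Re = 3.62×10^5, ε/D = 3.76×10^-6, f = 0.01388, h_2 = f(L/D)V²/2g = 1.246 m
Series → Q common, losses add: H = Σh = 3.682 m

H ≈ 3.68 m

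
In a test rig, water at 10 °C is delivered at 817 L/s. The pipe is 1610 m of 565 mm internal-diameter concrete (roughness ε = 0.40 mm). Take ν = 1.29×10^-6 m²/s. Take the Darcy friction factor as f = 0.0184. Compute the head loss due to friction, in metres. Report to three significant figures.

h_f ≈ 28.4 m

V = 4Q/(πD²) = 4·0.817/(π·0.565²) = 3.259 m/s
h_f = f(L/D)V²/(2g) = 0.01840·(1610/0.565)·3.259²/(2·9.81) = 28.38 m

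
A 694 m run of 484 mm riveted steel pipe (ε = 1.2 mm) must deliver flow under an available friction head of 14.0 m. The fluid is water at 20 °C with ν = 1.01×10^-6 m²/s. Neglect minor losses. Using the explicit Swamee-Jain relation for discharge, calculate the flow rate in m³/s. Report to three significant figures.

Q ≈ 0.510 m³/s

Swamee-Jain (Type II): Q = -0.965·√(gD⁵h_f/L)·ln[ε/(3.7D) + √(3.17ν²L/(gD³h_f))]
√(gD⁵h_f/L) = √(9.81·0.484⁵·14.0/694) = 0.07250
ε/(3.7D) = 6.70×10^-4; √(3.17ν²L/(gD³h_f)) = 1.20×10^-5
Q = -0.965·0.07250·ln(6.821×10^-4) = 0.5100 m³/s
Check: V = 2.77 m/s, Re = 1.33×10^6, f = 0.02500, h_f = 14.0 m ≈ 14.0 m ✓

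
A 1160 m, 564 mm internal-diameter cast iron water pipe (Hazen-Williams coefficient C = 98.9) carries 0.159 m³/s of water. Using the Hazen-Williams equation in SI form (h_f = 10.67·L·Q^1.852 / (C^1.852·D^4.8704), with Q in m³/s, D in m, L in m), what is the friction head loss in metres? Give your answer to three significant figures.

h_f ≈ 1.35 m

h_f = 10.67·1160·0.159^1.852 / (98.9^1.852·0.564^4.8704) = 1.349 m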